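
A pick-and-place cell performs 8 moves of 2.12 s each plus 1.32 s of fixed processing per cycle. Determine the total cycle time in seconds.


T = 8*2.12 + 1.32 = 18.2800

18.2800 s


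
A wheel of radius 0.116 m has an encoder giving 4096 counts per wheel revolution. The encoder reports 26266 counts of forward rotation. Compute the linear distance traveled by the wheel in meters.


revs = 26266/4096 = 6.412598
d = revs * 2*pi*r = 6.412598 * 2*pi*0.116 = 4.6738

4.6738 m


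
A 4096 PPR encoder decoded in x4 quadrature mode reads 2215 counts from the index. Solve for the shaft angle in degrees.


angle = counts * 360 / (PPR*4) = 2215 * 360 / 16384 = 48.6694

48.6694 degrees


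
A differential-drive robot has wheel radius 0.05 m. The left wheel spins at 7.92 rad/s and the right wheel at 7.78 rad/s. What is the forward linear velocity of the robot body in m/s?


v = r*(wR + wL)/2 = 0.05*(7.78 + 7.92)/2 = 0.3925

0.3925 m/s


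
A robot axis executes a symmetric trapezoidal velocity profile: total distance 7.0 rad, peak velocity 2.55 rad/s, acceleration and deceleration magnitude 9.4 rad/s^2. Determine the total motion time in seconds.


t_acc = v/a = 2.55/9.4 = 0.271277 s
d_acc = v^2/(2a) = 0.345878 rad (each ramp)
d_cruise = 7.0 - 2*0.345878 = 6.308244 rad
t_cruise = 6.308244/2.55 = 2.473821 s
t_total = 2*0.271277 + 2.473821 = 3.0164

3.0164 s


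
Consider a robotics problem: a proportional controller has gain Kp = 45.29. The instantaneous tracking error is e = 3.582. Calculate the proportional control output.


u_P = Kp * e = 45.29 * 3.582 = 162.2288

162.2288


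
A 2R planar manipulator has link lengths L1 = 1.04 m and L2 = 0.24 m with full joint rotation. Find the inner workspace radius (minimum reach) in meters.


r_min = |L1 - L2| = |1.04 - 0.24| = 0.8000

0.8000 m


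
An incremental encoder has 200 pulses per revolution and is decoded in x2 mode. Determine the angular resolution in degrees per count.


resolution = 360 / (PPR * 2) = 360 / 400 = 0.9000

0.9000 degrees


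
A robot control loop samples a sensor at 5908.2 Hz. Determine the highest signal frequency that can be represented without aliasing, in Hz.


f_max = f_s/2 = 5908.2/2 = 2954.1000

2954.1000 Hz


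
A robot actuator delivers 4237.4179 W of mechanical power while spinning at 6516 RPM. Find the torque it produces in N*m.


omega = 6516 * 2*pi/60 = 682.353924 rad/s
tau = P / omega = 4237.4179 / 682.353924 = 6.2100

6.2100 N*m


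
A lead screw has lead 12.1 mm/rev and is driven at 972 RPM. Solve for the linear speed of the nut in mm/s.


v = lead * (RPM/60) = 12.1*972/60 = 196.0200

196.0200 mm/s


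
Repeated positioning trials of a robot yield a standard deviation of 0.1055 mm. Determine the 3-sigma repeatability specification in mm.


repeatability = 3*sigma = 3*0.1055 = 0.3165

0.3165 mm


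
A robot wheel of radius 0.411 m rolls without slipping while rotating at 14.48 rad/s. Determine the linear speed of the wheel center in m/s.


v = omega * r = 14.48 * 0.411 = 5.9513

5.9513 m/s


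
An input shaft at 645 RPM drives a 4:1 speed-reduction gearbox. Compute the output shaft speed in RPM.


omega_out = omega_in / N = 645 / 4 = 161.2500

161.2500 RPM


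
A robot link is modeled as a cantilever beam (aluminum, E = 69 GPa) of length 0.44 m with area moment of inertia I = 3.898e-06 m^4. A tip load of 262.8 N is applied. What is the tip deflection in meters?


delta = F*L^3/(3*E*I) = 262.8*0.44^3/(3*6.900e+10*3.898e-06)
      = 22.3863552/806886 = 2.7744e-05

2.7744e-05 m


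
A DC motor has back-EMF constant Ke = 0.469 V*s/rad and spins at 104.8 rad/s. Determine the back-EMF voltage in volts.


V_emf = Ke * omega = 0.469*104.8 = 49.1512

49.1512 V


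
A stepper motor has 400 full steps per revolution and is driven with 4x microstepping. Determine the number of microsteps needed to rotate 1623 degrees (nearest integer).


step_size = 360/(400*4) = 360/1600 = 0.225000 deg
n = 1623/(360/1600) = 1623*1600/360 = 7213.3333 -> 7213

7213 steps


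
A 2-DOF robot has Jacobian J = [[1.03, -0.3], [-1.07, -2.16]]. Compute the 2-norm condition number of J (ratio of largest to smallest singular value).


JJ^T eigenvalues: trace(JJ^T) = 6.9614, det(JJ^T) = det(J)^2 = 6.48109764
s_max^2 = (6.9614 + sqrt(22.53669940))/2 = 5.85434169
s_min^2 = (6.9614 - sqrt(22.53669940))/2 = 1.10705831
kappa = s_max/s_min = sqrt(5.85434169/1.10705831) = 2.2996

2.2996


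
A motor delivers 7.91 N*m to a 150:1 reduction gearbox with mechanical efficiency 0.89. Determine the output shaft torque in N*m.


tau_out = tau_in * N * eta = 7.91 * 150 * 0.89 = 1055.9850

1055.9850 N*m


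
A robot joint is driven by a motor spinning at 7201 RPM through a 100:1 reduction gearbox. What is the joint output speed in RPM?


omega_joint = omega_motor / N = 7201 / 100 = 72.0100

72.0100 RPM


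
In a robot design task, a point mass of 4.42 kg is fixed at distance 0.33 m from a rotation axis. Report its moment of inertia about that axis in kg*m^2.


I = m*r^2 = 4.42*0.33^2 = 0.4813

0.4813 kg*m^2


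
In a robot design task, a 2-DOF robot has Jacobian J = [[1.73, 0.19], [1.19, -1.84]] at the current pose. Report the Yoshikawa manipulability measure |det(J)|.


det(J) = 1.73*-1.84 - (0.19)*(1.19) = -3.4093
|det(J)| = 3.4093

3.4093


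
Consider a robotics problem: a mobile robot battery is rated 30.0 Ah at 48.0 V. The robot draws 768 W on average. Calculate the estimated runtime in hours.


E = 30.0*48.0 = 1440.0000 Wh
t = E/P = 1440.0000/768 = 1.8750

1.8750 hours


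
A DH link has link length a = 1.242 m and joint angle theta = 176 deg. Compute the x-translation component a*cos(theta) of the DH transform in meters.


a*cos(theta) = 1.242*cos(176 deg) = -1.2390

-1.2390 m


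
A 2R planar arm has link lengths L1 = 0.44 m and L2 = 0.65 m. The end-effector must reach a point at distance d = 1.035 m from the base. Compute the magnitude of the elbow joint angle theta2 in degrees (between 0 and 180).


cos(th2) = (d^2 - L1^2 - L2^2)/(2*L1*L2) = (1.035^2 - 0.44^2 - 0.65^2)/(2*0.44*0.65) = 0.79567308
th2 = acos(0.79567308) = 37.2811 deg

37.2811 degrees


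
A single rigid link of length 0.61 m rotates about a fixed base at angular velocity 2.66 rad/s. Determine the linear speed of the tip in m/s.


v = L*omega = 0.61 * 2.66 = 1.6226

1.6226 m/s


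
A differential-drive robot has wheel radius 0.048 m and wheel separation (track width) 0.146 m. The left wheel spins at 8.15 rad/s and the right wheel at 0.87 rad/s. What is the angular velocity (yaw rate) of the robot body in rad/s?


omega = r*(wR - wL)/L = 0.048*(0.87 - (8.15))/0.146 = -2.3934

-2.3934 rad/s


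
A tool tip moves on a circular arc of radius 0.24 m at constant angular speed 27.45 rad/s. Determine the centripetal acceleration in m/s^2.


a_c = omega^2 * r = 27.45^2 * 0.24 = 180.8406

180.8406 m/s^2


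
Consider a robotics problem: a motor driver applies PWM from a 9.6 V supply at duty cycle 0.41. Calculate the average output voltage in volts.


V_avg = V_supply * D = 9.6*0.41 = 3.9360

3.9360 V


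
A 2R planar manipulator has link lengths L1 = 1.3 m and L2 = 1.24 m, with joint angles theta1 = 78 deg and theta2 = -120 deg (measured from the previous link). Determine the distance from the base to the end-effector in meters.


x = L1*cos(th1) + L2*cos(th1+th2) = 1.191785
y = L1*sin(th1) + L2*sin(th1+th2) = 0.441870
d = sqrt(x^2 + y^2) = sqrt(1.420351 + 0.195249) = 1.2711

1.2711 m


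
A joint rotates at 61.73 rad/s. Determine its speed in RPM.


RPM = 61.73 * 60/(2*pi) = 589.4781

589.4781 RPM


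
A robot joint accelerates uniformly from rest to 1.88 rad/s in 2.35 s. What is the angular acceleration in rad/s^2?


alpha = delta_omega / t = 1.88 / 2.35 = 0.8000

0.8000 rad/s^2


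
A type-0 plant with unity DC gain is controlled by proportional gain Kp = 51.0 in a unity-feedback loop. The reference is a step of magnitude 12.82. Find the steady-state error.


e_ss = R/(1 + Kp) = 12.82/(1 + 51.0) = 12.82/52.0000 = 0.2465

0.2465


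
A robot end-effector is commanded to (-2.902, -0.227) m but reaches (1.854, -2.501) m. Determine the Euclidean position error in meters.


dx = 1.854 - (-2.902) = 4.7560, dy = -2.501 - (-0.227) = -2.2740
err = sqrt(22.619536 + 5.171076) = 5.2717

5.2717 m


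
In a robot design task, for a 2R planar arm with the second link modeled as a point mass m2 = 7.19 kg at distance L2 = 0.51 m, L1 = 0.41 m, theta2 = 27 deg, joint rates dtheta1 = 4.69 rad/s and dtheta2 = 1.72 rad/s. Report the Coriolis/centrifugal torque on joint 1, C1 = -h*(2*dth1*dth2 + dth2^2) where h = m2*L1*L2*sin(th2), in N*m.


h = m2*L1*L2*sin(th2) = 7.19*0.41*0.51*sin(27 deg) = 0.682542
C1 = -h*(2*4.69*1.72 + 1.72^2) = -0.682542*19.0920 = -13.0311

-13.0311 N*m


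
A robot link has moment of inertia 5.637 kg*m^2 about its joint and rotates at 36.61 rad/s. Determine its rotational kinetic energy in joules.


KE = (1/2)*I*omega^2 = 0.5*5.637*36.61^2 = 3777.6133

3777.6133 J


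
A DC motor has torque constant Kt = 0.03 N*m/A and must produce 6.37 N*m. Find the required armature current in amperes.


I = tau / Kt = 6.37/0.03 = 212.3333

212.3333 A


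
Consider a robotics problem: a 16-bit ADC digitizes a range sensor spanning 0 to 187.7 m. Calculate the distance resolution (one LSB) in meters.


res = range / 2^n = 187.7/2^16 = 187.7/65536 = 0.0029

0.0029 m


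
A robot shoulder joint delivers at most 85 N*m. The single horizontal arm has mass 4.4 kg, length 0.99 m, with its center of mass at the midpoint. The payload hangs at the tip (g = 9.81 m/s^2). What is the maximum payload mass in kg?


tau_arm = m_arm*g*(L/2) = 4.4*9.81*0.99/2 = 21.3662 N*m
tau_payload = tau_max - tau_arm = 85 - 21.3662 = 63.6338
m_payload = tau_payload / (g*L) = 63.6338 / (9.81*0.99) = 6.5521

6.5521 kg


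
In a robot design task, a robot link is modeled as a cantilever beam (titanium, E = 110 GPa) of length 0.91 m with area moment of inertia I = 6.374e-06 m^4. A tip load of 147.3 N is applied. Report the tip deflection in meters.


delta = F*L^3/(3*E*I) = 147.3*0.91^3/(3*1.100e+11*6.374e-06)
      = 111.0010083/2103420 = 5.2772e-05

5.2772e-05 m


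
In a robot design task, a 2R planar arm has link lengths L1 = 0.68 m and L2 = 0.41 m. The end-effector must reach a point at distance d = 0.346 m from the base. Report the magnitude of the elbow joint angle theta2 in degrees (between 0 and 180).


cos(th2) = (d^2 - L1^2 - L2^2)/(2*L1*L2) = (0.346^2 - 0.68^2 - 0.41^2)/(2*0.68*0.41) = -0.91604017
th2 = acos(-0.91604017) = 156.3539 deg

156.3539 degrees


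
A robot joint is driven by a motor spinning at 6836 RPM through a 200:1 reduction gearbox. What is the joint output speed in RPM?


omega_joint = omega_motor / N = 6836 / 200 = 34.1800

34.1800 RPM


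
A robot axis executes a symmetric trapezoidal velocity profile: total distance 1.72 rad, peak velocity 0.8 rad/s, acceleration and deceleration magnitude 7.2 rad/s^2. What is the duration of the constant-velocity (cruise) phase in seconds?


t_acc = v/a = 0.111111 s, d_acc = v^2/(2a) = 0.044444 rad each
d_cruise = 1.72 - 2*0.044444 = 1.631112 rad
t_cruise = d_cruise/v = 1.631112/0.8 = 2.0389

2.0389 s


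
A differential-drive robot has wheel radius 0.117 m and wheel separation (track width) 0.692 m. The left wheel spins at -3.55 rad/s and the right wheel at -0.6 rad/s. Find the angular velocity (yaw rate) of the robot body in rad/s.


omega = r*(wR - wL)/L = 0.117*(-0.6 - (-3.55))/0.692 = 0.4988

0.4988 rad/s


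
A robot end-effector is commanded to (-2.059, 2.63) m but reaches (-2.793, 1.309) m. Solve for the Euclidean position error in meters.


dx = -2.793 - (-2.059) = -0.7340, dy = 1.309 - (2.63) = -1.3210
err = sqrt(0.538756 + 1.745041) = 1.5112

1.5112 m


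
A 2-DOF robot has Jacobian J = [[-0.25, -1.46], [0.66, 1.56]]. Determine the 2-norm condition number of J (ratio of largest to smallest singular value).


JJ^T eigenvalues: trace(JJ^T) = 5.0633, det(JJ^T) = det(J)^2 = 0.32901696
s_max^2 = (5.0633 + sqrt(24.32093905))/2 = 4.99746321
s_min^2 = (5.0633 - sqrt(24.32093905))/2 = 0.06583679
kappa = s_max/s_min = sqrt(4.99746321/0.06583679) = 8.7125

8.7125


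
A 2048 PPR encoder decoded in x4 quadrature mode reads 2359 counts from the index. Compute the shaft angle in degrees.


angle = counts * 360 / (PPR*4) = 2359 * 360 / 8192 = 103.6670

103.6670 degrees


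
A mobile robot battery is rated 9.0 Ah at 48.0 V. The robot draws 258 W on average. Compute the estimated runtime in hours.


E = 9.0*48.0 = 432.0000 Wh
t = E/P = 432.0000/258 = 1.6744

1.6744 hours


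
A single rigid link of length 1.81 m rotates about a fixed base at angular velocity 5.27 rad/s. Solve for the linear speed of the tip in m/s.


v = L*omega = 1.81 * 5.27 = 9.5387

9.5387 m/s


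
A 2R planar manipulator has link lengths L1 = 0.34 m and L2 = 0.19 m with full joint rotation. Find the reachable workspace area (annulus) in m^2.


r_max = L1 + L2 = 0.5300, r_min = |L1 - L2| = 0.1500
A = pi*(r_max^2 - r_min^2) = pi*(0.2809 - 0.0225) = 0.8118

0.8118 m^2


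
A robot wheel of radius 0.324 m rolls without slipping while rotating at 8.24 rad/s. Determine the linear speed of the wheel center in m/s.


v = omega * r = 8.24 * 0.324 = 2.6698

2.6698 m/s


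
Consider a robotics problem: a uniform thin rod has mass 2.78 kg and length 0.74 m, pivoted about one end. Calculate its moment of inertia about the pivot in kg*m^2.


I = (1/3)*m*L^2 = (1/3)*2.78*0.74^2 = 0.5074

0.5074 kg*m^2


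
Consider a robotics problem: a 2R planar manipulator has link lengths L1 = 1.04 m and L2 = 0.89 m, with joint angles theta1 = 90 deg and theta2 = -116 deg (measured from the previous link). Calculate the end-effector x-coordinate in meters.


x = L1*cos(th1) + L2*cos(th1+th2) = 1.04*cos(90 deg) + 0.89*cos(-26 deg) = 0.7999

0.7999 m


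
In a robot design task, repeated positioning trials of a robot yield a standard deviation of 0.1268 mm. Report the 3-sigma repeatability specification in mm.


repeatability = 3*sigma = 3*0.1268 = 0.3804

0.3804 mm


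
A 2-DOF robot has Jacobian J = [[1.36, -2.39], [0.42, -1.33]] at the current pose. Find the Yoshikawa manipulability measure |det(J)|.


det(J) = 1.36*-1.33 - (-2.39)*(0.42) = -0.8050
|det(J)| = 0.8050

0.8050


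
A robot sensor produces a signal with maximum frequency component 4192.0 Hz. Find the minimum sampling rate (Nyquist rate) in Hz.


f_s,min = 2*f_max = 2*4192.0 = 8384.0000

8384.0000 Hz


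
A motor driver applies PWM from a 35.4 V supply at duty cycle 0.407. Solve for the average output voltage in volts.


V_avg = V_supply * D = 35.4*0.407 = 14.4078

14.4078 V


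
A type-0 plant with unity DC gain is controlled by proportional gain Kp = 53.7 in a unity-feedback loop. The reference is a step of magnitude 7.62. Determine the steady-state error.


e_ss = R/(1 + Kp) = 7.62/(1 + 53.7) = 7.62/54.7000 = 0.1393

0.1393


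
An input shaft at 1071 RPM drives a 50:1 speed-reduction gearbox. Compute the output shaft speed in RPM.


omega_out = omega_in / N = 1071 / 50 = 21.4200

21.4200 RPM


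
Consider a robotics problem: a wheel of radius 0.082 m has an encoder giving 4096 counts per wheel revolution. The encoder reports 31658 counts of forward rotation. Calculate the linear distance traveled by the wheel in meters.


revs = 31658/4096 = 7.729004
d = revs * 2*pi*r = 7.729004 * 2*pi*0.082 = 3.9821

3.9821 m


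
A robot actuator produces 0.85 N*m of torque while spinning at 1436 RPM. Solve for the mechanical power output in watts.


omega = 1436 * 2*pi/60 = 150.377568 rad/s
P = tau * omega = 0.85 * 150.377568 = 127.8209

127.8209 W


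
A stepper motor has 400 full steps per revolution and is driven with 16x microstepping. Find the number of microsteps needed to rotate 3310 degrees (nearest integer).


step_size = 360/(400*16) = 360/6400 = 0.056250 deg
n = 3310/(360/6400) = 3310*6400/360 = 58844.4444 -> 58844

58844 steps


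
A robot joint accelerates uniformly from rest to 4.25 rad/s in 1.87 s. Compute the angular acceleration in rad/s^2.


alpha = delta_omega / t = 4.25 / 1.87 = 2.2727

2.2727 rad/s^2


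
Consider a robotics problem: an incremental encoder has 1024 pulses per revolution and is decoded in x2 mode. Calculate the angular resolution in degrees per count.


resolution = 360 / (PPR * 2) = 360 / 2048 = 0.1758

0.1758 degrees


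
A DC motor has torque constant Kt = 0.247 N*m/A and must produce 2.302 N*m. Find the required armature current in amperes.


I = tau / Kt = 2.302/0.247 = 9.3198

9.3198 A


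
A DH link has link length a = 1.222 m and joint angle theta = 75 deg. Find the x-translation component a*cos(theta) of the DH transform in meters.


a*cos(theta) = 1.222*cos(75 deg) = 0.3163

0.3163 m


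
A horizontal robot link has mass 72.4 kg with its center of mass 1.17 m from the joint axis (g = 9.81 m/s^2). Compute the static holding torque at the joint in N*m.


tau = m*g*L = 72.4 * 9.81 * 1.17 = 830.9855

830.9855 N*m


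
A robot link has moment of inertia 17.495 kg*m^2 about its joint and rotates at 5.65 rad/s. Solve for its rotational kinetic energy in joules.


KE = (1/2)*I*omega^2 = 0.5*17.495*5.65^2 = 279.2421

279.2421 J


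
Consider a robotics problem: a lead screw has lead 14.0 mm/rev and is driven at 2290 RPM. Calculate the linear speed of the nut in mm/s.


v = lead * (RPM/60) = 14.0*2290/60 = 534.3333

534.3333 mm/s


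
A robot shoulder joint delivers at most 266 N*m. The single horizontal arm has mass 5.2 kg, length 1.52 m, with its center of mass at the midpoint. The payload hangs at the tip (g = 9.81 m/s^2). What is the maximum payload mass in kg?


tau_arm = m_arm*g*(L/2) = 5.2*9.81*1.52/2 = 38.7691 N*m
tau_payload = tau_max - tau_arm = 266 - 38.7691 = 227.2309
m_payload = tau_payload / (g*L) = 227.2309 / (9.81*1.52) = 15.2389

15.2389 kg


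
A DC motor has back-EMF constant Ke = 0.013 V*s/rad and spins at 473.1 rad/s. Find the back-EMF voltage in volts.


V_emf = Ke * omega = 0.013*473.1 = 6.1503

6.1503 V


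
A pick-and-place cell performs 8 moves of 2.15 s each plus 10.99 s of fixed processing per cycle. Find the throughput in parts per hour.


T_cycle = 8*2.15 + 10.99 = 28.1900 s
rate = 3600/T = 127.7049

127.7049 parts/hour


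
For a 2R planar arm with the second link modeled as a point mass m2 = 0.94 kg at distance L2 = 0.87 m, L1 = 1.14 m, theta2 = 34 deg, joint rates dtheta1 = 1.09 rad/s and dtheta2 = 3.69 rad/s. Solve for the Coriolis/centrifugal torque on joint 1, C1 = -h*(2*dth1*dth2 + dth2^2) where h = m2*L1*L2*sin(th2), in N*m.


h = m2*L1*L2*sin(th2) = 0.94*1.14*0.87*sin(34 deg) = 0.521331
C1 = -h*(2*1.09*3.69 + 3.69^2) = -0.521331*21.6603 = -11.2922

-11.2922 N*m


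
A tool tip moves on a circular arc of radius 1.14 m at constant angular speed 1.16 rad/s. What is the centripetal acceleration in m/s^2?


a_c = omega^2 * r = 1.16^2 * 1.14 = 1.5340

1.5340 m/s^2


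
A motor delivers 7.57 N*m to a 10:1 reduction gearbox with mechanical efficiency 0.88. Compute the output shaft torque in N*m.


tau_out = tau_in * N * eta = 7.57 * 10 * 0.88 = 66.6160

66.6160 N*m


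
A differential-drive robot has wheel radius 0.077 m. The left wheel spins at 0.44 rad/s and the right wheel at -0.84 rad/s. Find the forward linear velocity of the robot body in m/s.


v = r*(wR + wL)/2 = 0.077*(-0.84 + 0.44)/2 = -0.0154

-0.0154 m/s


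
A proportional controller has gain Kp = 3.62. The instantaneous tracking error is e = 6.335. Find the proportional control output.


u_P = Kp * e = 3.62 * 6.335 = 22.9327

22.9327


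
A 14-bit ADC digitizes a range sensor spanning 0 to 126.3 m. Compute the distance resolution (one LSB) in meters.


res = range / 2^n = 126.3/2^14 = 126.3/16384 = 0.0077

0.0077 m


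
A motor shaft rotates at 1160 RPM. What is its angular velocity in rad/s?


omega = 1160 * 2*pi/60 = 121.4749

121.4749 rad/s


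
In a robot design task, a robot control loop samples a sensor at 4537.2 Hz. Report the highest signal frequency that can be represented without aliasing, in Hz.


f_max = f_s/2 = 4537.2/2 = 2268.6000

2268.6000 Hz


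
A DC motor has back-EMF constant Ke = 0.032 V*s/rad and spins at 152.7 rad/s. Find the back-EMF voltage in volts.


V_emf = Ke * omega = 0.032*152.7 = 4.8864

4.8864 V


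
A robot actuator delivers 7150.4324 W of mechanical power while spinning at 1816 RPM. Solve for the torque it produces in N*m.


omega = 1816 * 2*pi/60 = 190.171075 rad/s
tau = P / omega = 7150.4324 / 190.171075 = 37.6000

37.6000 N*m


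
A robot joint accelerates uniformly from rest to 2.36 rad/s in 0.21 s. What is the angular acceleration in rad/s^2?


alpha = delta_omega / t = 2.36 / 0.21 = 11.2381

11.2381 rad/s^2


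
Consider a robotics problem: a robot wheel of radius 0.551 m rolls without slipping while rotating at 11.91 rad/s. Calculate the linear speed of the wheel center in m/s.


v = omega * r = 11.91 * 0.551 = 6.5624

6.5624 m/s


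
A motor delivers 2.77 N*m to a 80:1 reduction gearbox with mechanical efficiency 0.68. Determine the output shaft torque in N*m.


tau_out = tau_in * N * eta = 2.77 * 80 * 0.68 = 150.6880

150.6880 N*m


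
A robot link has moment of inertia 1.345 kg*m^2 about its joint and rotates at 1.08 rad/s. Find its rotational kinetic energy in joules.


KE = (1/2)*I*omega^2 = 0.5*1.345*1.08^2 = 0.7844

0.7844 J


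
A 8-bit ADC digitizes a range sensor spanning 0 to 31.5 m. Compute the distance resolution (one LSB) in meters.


res = range / 2^n = 31.5/2^8 = 31.5/256 = 0.1230

0.1230 m


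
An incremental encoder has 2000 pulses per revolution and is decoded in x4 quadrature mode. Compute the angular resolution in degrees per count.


resolution = 360 / (PPR * 4) = 360 / 8000 = 0.0450

0.0450 degrees


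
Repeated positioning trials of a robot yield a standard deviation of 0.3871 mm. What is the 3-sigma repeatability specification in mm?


repeatability = 3*sigma = 3*0.3871 = 1.1613

1.1613 mm


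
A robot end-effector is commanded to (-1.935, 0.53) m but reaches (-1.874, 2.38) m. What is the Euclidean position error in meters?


dx = -1.874 - (-1.935) = 0.0610, dy = 2.38 - (0.53) = 1.8500
err = sqrt(0.003721 + 3.422500) = 1.8510

1.8510 m


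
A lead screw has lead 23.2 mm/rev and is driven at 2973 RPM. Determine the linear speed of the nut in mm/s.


v = lead * (RPM/60) = 23.2*2973/60 = 1149.5600

1149.5600 mm/s


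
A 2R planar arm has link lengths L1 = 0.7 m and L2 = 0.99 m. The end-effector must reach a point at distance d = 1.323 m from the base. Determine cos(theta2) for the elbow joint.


cos(th2) = (d^2 - L1^2 - L2^2)/(2*L1*L2) = (1.323^2 - 0.7^2 - 0.99^2)/(2*0.7*0.99) = 0.2022

0.2022


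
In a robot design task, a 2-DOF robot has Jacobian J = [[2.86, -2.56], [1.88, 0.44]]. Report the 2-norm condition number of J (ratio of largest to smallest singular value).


JJ^T eigenvalues: trace(JJ^T) = 18.4612, det(JJ^T) = det(J)^2 = 36.85946944
s_max^2 = (18.4612 + sqrt(193.37802768))/2 = 16.18362142
s_min^2 = (18.4612 - sqrt(193.37802768))/2 = 2.27757858
kappa = s_max/s_min = sqrt(16.18362142/2.27757858) = 2.6656

2.6656


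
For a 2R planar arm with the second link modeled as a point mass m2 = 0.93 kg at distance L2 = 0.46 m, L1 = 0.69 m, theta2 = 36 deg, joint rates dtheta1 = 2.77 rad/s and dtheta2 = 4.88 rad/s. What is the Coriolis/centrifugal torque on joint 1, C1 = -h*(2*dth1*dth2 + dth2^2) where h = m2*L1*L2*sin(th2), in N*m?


h = m2*L1*L2*sin(th2) = 0.93*0.69*0.46*sin(36 deg) = 0.173504
C1 = -h*(2*2.77*4.88 + 4.88^2) = -0.173504*50.8496 = -8.8226

-8.8226 N*m


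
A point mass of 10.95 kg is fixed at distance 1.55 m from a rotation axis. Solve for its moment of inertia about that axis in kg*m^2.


I = m*r^2 = 10.95*1.55^2 = 26.3074

26.3074 kg*m^2


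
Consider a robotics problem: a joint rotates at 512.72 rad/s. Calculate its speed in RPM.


RPM = 512.72 * 60/(2*pi) = 4896.1153

4896.1153 RPM


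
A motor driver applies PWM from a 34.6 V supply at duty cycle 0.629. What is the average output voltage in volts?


V_avg = V_supply * D = 34.6*0.629 = 21.7634

21.7634 V


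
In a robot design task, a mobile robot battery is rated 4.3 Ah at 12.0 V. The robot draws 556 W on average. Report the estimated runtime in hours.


E = 4.3*12.0 = 51.6000 Wh
t = E/P = 51.6000/556 = 0.0928

0.0928 hours


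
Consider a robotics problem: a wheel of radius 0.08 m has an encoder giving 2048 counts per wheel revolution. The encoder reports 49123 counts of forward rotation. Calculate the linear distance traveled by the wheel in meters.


revs = 49123/2048 = 23.985840
d = revs * 2*pi*r = 23.985840 * 2*pi*0.08 = 12.0566

12.0566 m


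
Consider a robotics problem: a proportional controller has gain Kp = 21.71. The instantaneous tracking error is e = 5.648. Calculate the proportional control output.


u_P = Kp * e = 21.71 * 5.648 = 122.6181

122.6181


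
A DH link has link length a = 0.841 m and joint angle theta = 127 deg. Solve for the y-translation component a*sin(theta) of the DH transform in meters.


a*sin(theta) = 0.841*sin(127 deg) = 0.6717

0.6717 m


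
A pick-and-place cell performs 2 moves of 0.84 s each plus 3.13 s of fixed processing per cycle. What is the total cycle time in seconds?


T = 2*0.84 + 3.13 = 4.8100

4.8100 s


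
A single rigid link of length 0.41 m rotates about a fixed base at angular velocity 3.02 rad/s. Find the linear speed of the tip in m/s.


v = L*omega = 0.41 * 3.02 = 1.2382

1.2382 m/s


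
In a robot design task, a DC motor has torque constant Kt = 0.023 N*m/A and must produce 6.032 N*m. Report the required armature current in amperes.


I = tau / Kt = 6.032/0.023 = 262.2609

262.2609 A


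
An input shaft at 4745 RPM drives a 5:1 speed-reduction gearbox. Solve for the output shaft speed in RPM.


omega_out = omega_in / N = 4745 / 5 = 949.0000

949.0000 RPM


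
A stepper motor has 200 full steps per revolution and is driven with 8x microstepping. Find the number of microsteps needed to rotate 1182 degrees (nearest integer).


step_size = 360/(200*8) = 360/1600 = 0.225000 deg
n = 1182/(360/1600) = 1182*1600/360 = 5253.3333 -> 5253

5253 steps


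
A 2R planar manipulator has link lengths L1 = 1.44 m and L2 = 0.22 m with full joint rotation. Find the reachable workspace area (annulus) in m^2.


r_max = L1 + L2 = 1.6600, r_min = |L1 - L2| = 1.2200
A = pi*(r_max^2 - r_min^2) = pi*(2.7556 - 1.4884) = 3.9810

3.9810 m^2


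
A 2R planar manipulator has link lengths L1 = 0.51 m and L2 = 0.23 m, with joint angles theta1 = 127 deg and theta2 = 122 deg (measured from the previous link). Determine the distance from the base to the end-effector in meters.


x = L1*cos(th1) + L2*cos(th1+th2) = -0.389350
y = L1*sin(th1) + L2*sin(th1+th2) = 0.192581
d = sqrt(x^2 + y^2) = sqrt(0.151593 + 0.037087) = 0.4344

0.4344 m


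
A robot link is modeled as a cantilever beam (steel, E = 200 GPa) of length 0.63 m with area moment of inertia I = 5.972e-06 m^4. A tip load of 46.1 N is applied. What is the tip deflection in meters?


delta = F*L^3/(3*E*I) = 46.1*0.63^3/(3*2.000e+11*5.972e-06)
      = 11.5271667/3583200 = 3.2170e-06

3.2170e-06 m


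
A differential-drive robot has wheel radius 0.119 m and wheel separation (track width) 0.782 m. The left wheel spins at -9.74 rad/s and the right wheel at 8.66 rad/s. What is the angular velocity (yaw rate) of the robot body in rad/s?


omega = r*(wR - wL)/L = 0.119*(8.66 - (-9.74))/0.782 = 2.8000

2.8000 rad/s


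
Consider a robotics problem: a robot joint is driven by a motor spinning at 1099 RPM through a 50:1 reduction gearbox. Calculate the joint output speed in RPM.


omega_joint = omega_motor / N = 1099 / 50 = 21.9800

21.9800 RPM


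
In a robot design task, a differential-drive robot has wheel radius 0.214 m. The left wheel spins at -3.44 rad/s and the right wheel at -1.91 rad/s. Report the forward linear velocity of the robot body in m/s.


v = r*(wR + wL)/2 = 0.214*(-1.91 + -3.44)/2 = -0.5724

-0.5724 m/s


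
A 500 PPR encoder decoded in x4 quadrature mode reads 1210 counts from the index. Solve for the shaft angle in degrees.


angle = counts * 360 / (PPR*4) = 1210 * 360 / 2000 = 217.8000

217.8000 degrees


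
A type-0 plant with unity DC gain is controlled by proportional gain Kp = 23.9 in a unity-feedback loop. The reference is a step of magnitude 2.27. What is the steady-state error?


e_ss = R/(1 + Kp) = 2.27/(1 + 23.9) = 2.27/24.9000 = 0.0912

0.0912


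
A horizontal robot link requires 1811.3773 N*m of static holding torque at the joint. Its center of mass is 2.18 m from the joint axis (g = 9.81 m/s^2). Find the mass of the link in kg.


m = tau / (g*L) = 1811.3773 / (9.81 * 2.18) = 84.7000

84.7000 kg


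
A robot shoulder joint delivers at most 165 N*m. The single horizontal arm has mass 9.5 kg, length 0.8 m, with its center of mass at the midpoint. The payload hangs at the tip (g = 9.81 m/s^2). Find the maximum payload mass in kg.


tau_arm = m_arm*g*(L/2) = 9.5*9.81*0.8/2 = 37.2780 N*m
tau_payload = tau_max - tau_arm = 165 - 37.2780 = 127.7220
m_payload = tau_payload / (g*L) = 127.7220 / (9.81*0.8) = 16.2745

16.2745 kg


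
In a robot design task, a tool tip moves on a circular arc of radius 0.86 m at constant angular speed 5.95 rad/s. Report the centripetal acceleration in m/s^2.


a_c = omega^2 * r = 5.95^2 * 0.86 = 30.4462

30.4462 m/s^2


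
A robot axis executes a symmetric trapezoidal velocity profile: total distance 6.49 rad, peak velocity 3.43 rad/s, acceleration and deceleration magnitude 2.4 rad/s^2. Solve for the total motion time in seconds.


t_acc = v/a = 3.43/2.4 = 1.429167 s
d_acc = v^2/(2a) = 2.451021 rad (each ramp)
d_cruise = 6.49 - 2*2.451021 = 1.587958 rad
t_cruise = 1.587958/3.43 = 0.462962 s
t_total = 2*1.429167 + 0.462962 = 3.3213

3.3213 s


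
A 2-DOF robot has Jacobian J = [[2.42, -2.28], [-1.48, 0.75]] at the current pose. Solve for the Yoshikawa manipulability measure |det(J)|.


det(J) = 2.42*0.75 - (-2.28)*(-1.48) = -1.5594
|det(J)| = 1.5594

1.5594


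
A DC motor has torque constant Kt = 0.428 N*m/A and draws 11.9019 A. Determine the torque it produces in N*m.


tau = Kt * I = 0.428*11.9019 = 5.0940

5.0940 N*m


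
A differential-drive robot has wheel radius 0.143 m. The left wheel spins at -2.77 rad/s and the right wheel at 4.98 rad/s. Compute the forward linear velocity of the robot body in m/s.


v = r*(wR + wL)/2 = 0.143*(4.98 + -2.77)/2 = 0.1580

0.1580 m/s


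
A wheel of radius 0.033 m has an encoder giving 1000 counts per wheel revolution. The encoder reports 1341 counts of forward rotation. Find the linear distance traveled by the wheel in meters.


revs = 1341/1000 = 1.341000
d = revs * 2*pi*r = 1.341000 * 2*pi*0.033 = 0.2780

0.2780 m


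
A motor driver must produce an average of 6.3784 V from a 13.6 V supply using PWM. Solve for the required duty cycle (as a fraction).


D = V_avg/V_supply = 6.3784/13.6 = 0.4690

0.4690


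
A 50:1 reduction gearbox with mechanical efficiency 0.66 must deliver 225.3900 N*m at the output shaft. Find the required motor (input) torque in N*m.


tau_in = tau_out / (N * eta) = 225.3900 / (50 * 0.66) = 6.8300

6.8300 N*m


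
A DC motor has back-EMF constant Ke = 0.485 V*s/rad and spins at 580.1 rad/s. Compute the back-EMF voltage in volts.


V_emf = Ke * omega = 0.485*580.1 = 281.3485

281.3485 V


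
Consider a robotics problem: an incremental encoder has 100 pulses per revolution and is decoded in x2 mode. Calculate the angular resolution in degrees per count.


resolution = 360 / (PPR * 2) = 360 / 200 = 1.8000

1.8000 degrees


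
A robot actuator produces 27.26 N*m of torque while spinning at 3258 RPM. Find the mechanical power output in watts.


omega = 3258 * 2*pi/60 = 341.176962 rad/s
P = tau * omega = 27.26 * 341.176962 = 9300.4840

9300.4840 W


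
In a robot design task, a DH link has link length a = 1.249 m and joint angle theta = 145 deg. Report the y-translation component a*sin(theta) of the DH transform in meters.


a*sin(theta) = 1.249*sin(145 deg) = 0.7164

0.7164 m


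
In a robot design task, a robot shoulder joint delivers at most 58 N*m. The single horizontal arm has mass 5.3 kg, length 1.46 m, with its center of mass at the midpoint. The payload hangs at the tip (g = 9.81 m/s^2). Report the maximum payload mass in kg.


tau_arm = m_arm*g*(L/2) = 5.3*9.81*1.46/2 = 37.9549 N*m
tau_payload = tau_max - tau_arm = 58 - 37.9549 = 20.0451
m_payload = tau_payload / (g*L) = 20.0451 / (9.81*1.46) = 1.3995

1.3995 kg


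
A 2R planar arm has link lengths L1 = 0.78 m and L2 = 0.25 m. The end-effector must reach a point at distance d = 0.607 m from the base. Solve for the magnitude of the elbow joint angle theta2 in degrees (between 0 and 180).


cos(th2) = (d^2 - L1^2 - L2^2)/(2*L1*L2) = (0.607^2 - 0.78^2 - 0.25^2)/(2*0.78*0.25) = -0.77551538
th2 = acos(-0.77551538) = 140.8518 deg

140.8518 degrees


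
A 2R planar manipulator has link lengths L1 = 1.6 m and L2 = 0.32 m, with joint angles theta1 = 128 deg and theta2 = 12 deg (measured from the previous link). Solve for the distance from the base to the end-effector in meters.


x = L1*cos(th1) + L2*cos(th1+th2) = -1.230193
y = L1*sin(th1) + L2*sin(th1+th2) = 1.466509
d = sqrt(x^2 + y^2) = sqrt(1.513375 + 2.150649) = 1.9142

1.9142 m


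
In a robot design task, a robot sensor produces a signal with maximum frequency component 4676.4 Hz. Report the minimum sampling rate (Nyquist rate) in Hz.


f_s,min = 2*f_max = 2*4676.4 = 9352.8000

9352.8000 Hz


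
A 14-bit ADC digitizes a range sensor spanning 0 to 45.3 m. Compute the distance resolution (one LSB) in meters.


res = range / 2^n = 45.3/2^14 = 45.3/16384 = 0.0028

0.0028 m


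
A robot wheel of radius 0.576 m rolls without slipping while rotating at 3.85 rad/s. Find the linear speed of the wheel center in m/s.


v = omega * r = 3.85 * 0.576 = 2.2176

2.2176 m/s


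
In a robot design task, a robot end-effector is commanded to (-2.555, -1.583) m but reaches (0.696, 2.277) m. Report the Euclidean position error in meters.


dx = 0.696 - (-2.555) = 3.2510, dy = 2.277 - (-1.583) = 3.8600
err = sqrt(10.569001 + 14.899600) = 5.0466

5.0466 m


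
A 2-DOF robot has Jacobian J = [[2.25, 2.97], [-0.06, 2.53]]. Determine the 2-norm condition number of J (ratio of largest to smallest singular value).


JJ^T eigenvalues: trace(JJ^T) = 20.2879, det(JJ^T) = det(J)^2 = 34.46511849
s_max^2 = (20.2879 + sqrt(273.73841245))/2 = 18.41647096
s_min^2 = (20.2879 - sqrt(273.73841245))/2 = 1.87142904
kappa = s_max/s_min = sqrt(18.41647096/1.87142904) = 3.1370

3.1370


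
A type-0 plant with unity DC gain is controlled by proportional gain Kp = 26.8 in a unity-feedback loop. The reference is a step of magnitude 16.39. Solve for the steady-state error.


e_ss = R/(1 + Kp) = 16.39/(1 + 26.8) = 16.39/27.8000 = 0.5896

0.5896


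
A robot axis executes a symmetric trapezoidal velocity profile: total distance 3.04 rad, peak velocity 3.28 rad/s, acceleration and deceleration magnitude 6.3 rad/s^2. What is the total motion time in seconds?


t_acc = v/a = 3.28/6.3 = 0.520635 s
d_acc = v^2/(2a) = 0.853841 rad (each ramp)
d_cruise = 3.04 - 2*0.853841 = 1.332318 rad
t_cruise = 1.332318/3.28 = 0.406195 s
t_total = 2*0.520635 + 0.406195 = 1.4475

1.4475 s


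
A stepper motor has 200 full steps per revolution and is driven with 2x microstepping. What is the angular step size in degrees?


step = 360/(200*2) = 360/400 = 0.9000

0.9000 degrees


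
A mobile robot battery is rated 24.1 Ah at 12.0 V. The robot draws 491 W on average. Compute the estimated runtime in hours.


E = 24.1*12.0 = 289.2000 Wh
t = E/P = 289.2000/491 = 0.5890

0.5890 hours


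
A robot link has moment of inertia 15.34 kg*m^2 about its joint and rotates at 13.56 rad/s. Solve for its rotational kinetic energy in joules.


KE = (1/2)*I*omega^2 = 0.5*15.34*13.56^2 = 1410.3105

1410.3105 J


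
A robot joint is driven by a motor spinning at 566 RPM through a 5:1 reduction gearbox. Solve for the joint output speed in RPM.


omega_joint = omega_motor / N = 566 / 5 = 113.2000

113.2000 RPM


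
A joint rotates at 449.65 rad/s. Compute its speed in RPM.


RPM = 449.65 * 60/(2*pi) = 4293.8412

4293.8412 RPM


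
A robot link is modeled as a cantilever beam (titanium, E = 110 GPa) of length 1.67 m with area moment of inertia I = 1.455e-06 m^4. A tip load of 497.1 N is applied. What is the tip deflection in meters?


delta = F*L^3/(3*E*I) = 497.1*1.67^3/(3*1.100e+11*1.455e-06)
      = 2315.2248573/480150 = 0.0048

0.0048 m


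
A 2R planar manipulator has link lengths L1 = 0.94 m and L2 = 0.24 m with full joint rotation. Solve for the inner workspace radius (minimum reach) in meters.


r_min = |L1 - L2| = |0.94 - 0.24| = 0.7000

0.7000 m


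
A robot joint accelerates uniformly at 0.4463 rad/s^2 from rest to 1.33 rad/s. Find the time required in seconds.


t = delta_omega / alpha = 1.33 / 0.4463 = 2.9801

2.9801 s


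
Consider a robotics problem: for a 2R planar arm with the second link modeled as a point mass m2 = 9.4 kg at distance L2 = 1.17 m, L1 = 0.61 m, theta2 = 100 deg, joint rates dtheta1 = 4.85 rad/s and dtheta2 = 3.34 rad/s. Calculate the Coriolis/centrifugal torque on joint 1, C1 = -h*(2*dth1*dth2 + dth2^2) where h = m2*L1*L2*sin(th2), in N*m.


h = m2*L1*L2*sin(th2) = 9.4*0.61*1.17*sin(100 deg) = 6.606859
C1 = -h*(2*4.85*3.34 + 3.34^2) = -6.606859*43.5536 = -287.7525

-287.7525 N*m


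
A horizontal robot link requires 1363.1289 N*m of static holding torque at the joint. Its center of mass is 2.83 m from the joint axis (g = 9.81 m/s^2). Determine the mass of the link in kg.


m = tau / (g*L) = 1363.1289 / (9.81 * 2.83) = 49.1000

49.1000 kg


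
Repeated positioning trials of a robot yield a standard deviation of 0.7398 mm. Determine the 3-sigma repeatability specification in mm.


repeatability = 3*sigma = 3*0.7398 = 2.2194

2.2194 mm


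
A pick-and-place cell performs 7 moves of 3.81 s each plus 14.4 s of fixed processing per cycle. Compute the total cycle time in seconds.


T = 7*3.81 + 14.4 = 41.0700

41.0700 s


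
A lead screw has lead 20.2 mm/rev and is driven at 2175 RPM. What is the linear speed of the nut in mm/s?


v = lead * (RPM/60) = 20.2*2175/60 = 732.2500

732.2500 mm/s


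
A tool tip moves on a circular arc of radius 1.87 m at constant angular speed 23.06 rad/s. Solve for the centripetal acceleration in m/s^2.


a_c = omega^2 * r = 23.06^2 * 1.87 = 994.3979

994.3979 m/s^2


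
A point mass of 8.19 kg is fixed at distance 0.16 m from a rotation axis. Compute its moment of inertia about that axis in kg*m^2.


I = m*r^2 = 8.19*0.16^2 = 0.2097

0.2097 kg*m^2


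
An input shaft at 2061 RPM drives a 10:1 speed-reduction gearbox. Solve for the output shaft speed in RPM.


omega_out = omega_in / N = 2061 / 10 = 206.1000

206.1000 RPM


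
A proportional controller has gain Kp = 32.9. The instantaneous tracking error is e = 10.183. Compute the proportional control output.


u_P = Kp * e = 32.9 * 10.183 = 335.0207

335.0207


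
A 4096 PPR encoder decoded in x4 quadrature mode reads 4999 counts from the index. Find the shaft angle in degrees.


angle = counts * 360 / (PPR*4) = 4999 * 360 / 16384 = 109.8413

109.8413 degrees
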